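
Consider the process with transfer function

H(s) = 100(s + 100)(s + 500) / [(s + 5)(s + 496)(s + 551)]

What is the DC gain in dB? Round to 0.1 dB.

11.3 dB

H(0) = 100·100·500 / (5·496·551) ≈ 3.659
20 log₁₀(3.659) ≈ 11.27 dB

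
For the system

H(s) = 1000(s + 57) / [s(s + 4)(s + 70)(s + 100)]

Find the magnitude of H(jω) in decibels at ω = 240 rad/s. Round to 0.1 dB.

At s = jω = j240:
zero (s+57): 57 + j240 → |·| = √(57²+240²) = √60849 ≈ 246.68, ∠ = arctan(240/57) ≈ 76.64°
pole (s+4): 4 + j240 → |·| = √(4²+240²) = √57616 ≈ 240.03, ∠ = arctan(240/4) ≈ 89.05°
pole (s+70): 70 + j240 → |·| = √(70²+240²) = √62500 ≈ 250, ∠ = arctan(240/70) ≈ 73.74°
pole (s+100): 100 + j240 → |·| = √(100²+240²) = √67600 ≈ 260, ∠ = arctan(240/100) ≈ 67.38°
pole at origin: |s| = 240, ∠ = 90.00° (in denominator)
|H| = 1000 · 246.68 / 3.7445e+09 ≈ 6.5878e-05
Gain = 20 log₁₀(6.5878e-05) ≈ -83.63 dB

-83.6 dB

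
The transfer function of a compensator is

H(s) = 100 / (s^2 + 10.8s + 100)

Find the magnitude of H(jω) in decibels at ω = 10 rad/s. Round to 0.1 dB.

At s = jω = j10:
quadratic: (j10)² + 10.8·j10 + 100 = 0 + j108 → |·| ≈ 108, ∠ ≈ 90.00°
|H| = 100 / 108 ≈ 0.92593
Gain = 20 log₁₀(0.92593) ≈ -0.67 dB

-0.7 dB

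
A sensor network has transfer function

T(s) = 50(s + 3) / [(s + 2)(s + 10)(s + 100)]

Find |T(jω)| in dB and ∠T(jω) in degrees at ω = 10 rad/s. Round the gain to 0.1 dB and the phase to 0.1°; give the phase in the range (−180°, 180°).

At s = jω = j10:
zero (s+3): 3 + j10 → |·| = √(3²+10²) = √109 ≈ 10.44, ∠ = arctan(10/3) ≈ 73.30°
pole (s+2): 2 + j10 → |·| = √(2²+10²) = √104 ≈ 10.198, ∠ = arctan(10/2) ≈ 78.69°
pole (s+10): 10 + j10 → |·| = √(10²+10²) = √200 ≈ 14.142, ∠ = arctan(10/10) ≈ 45.00°
pole (s+100): 100 + j10 → |·| = √(100²+10²) = √10100 ≈ 100.5, ∠ = arctan(10/100) ≈ 5.71°
|T| = 50 · 10.44 / 14494 ≈ 0.036015
Gain = 20 log₁₀(0.036015) ≈ -28.87 dB
∠T = 73.30° − 129.40° = -56.10°

-28.9 dB, -56.1°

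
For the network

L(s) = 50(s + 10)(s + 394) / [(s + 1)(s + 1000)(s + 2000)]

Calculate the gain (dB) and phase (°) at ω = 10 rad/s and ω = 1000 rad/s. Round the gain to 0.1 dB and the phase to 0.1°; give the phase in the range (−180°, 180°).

At s = jω = j10:
zero (s+10): 10 + j10 → |·| = √(10²+10²) = √200 ≈ 14.142, ∠ = arctan(10/10) ≈ 45.00°
zero (s+394): 394 + j10 → |·| = √(394²+10²) = √155336 ≈ 394.13, ∠ = arctan(10/394) ≈ 1.45°
pole (s+1): 1 + j10 → |·| = √(1²+10²) = √101 ≈ 10.05, ∠ = arctan(10/1) ≈ 84.29°
pole (s+1000): 1000 + j10 → |·| = √(1000²+10²) = √1000100 ≈ 1000, ∠ = arctan(10/1000) ≈ 0.57°
pole (s+2000): 2000 + j10 → |·| = √(2000²+10²) = √4000100 ≈ 2000, ∠ = arctan(10/2000) ≈ 0.29°
|L| = 50 · 5573.8 / 2.01e+07 ≈ 0.013865
Gain = 20 log₁₀(0.013865) ≈ -37.16 dB
∠L = 46.45° − 85.15° = -38.70°

At s = jω = j1000:
zero (s+10): 10 + j1000 → |·| = √(10²+1000²) = √1000100 ≈ 1000, ∠ = arctan(1000/10) ≈ 89.43°
zero (s+394): 394 + j1000 → |·| = √(394²+1000²) = √1155236 ≈ 1074.8, ∠ = arctan(1000/394) ≈ 68.50°
pole (s+1): 1 + j1000 → |·| = √(1²+1000²) = √1000001 ≈ 1000, ∠ = arctan(1000/1) ≈ 89.94°
pole (s+1000): 1000 + j1000 → |·| = √(1000²+1000²) = √2000000 ≈ 1414.2, ∠ = arctan(1000/1000) ≈ 45.00°
pole (s+2000): 2000 + j1000 → |·| = √(2000²+1000²) = √5000000 ≈ 2236.1, ∠ = arctan(1000/2000) ≈ 26.57°
|L| = 50 · 1.0748e+06 / 3.1623e+09 ≈ 0.016994
Gain = 20 log₁₀(0.016994) ≈ -35.39 dB
∠L = 157.93° − 161.51° = -3.58°

ω = 10: -37.2 dB, -38.7°; ω = 1000: -35.4 dB, -3.6°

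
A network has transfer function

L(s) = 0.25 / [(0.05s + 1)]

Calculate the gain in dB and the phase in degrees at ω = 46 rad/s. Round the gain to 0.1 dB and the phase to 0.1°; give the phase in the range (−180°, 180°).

At ω = 46 rad/s:
pole (1 + j46·0.05) = 1 + j2.3 → |·| ≈ 2.508, ∠ ≈ 66.50°
|L| = 0.25 · 1 / (2.508) ≈ 0.099681
Gain = 20 log₁₀(0.099681) ≈ -20.03 dB
∠L = (0°) − (66.50°) = -66.50°

-20.0 dB, -66.5°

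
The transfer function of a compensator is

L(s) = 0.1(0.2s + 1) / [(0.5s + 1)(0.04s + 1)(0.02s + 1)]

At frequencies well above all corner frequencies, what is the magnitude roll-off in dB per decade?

-40 dB/decade

Each pole contributes −20 dB/decade at high frequency; each zero contributes +20 dB/decade.
Net: 1 zero(s) − 3 pole(s) → -40 dB/decade.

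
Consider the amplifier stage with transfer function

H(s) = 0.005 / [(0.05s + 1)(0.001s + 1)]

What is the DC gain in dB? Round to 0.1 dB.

H(0) = 0.005 · 1 / 1 = 0.005
20 log₁₀(0.005) ≈ -46.02 dB

-46.0 dB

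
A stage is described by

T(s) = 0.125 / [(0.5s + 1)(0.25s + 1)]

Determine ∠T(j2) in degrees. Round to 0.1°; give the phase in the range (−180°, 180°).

At ω = 2 rad/s:
pole (1 + j2·0.5) = 1 + j1 → |·| ≈ 1.4142, ∠ ≈ 45.00°
pole (1 + j2·0.25) = 1 + j0.5 → |·| ≈ 1.118, ∠ ≈ 26.57°
∠T = (0°) − (45.00° + 26.57°) = -71.57°

-71.6°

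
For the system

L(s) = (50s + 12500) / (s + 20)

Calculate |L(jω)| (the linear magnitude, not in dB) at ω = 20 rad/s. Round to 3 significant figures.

Substitute s = j20:
Numerator: 50(j20) + 12500 = 12500 + j1000
Denominator: (j20) + 20 = 20 + j20
|N| = √(12500² + 1000²) ≈ 12540, ∠N ≈ 4.57°
|D| = √(20² + 20²) ≈ 28.284, ∠D ≈ 45.00°
|L| = 12540 / 28.284 ≈ 443.36

443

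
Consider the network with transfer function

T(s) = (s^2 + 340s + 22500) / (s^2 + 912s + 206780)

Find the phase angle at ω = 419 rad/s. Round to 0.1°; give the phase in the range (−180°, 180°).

Substitute s = j419:
Numerator: (j419)^2 + 340(j419) + 22500 = -153061 + j142460
Denominator: (j419)^2 + 912(j419) + 206780 = 31219 + j382128
|N| = √(153061² + 142460²) ≈ 2.091e+05, ∠N ≈ 137.05°
|D| = √(31219² + 382128²) ≈ 3.834e+05, ∠D ≈ 85.33°
∠T = 137.05° − 85.33° = 51.72°

51.7°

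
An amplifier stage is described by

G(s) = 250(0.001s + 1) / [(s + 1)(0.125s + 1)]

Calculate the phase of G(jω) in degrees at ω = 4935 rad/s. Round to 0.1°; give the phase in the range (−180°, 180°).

-101.4°

At ω = 4935 rad/s:
zero (1 + j4935·0.001) = 1 + j4.935 → |·| ≈ 5.0353, ∠ ≈ 78.55°
pole (1 + j4935·1) = 1 + j4935 → |·| ≈ 4935, ∠ ≈ 89.99°
pole (1 + j4935·0.125) = 1 + j616.875 → |·| ≈ 616.88, ∠ ≈ 89.91°
∠G = (78.55°) − (89.99° + 89.91°) = -101.35°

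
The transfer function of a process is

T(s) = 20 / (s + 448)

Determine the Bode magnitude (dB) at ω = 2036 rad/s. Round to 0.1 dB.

Substitute s = j2036:
Numerator: 20 = 20 + j0
Denominator: (j2036) + 448 = 448 + j2036
|N| = √(20² + 0²) ≈ 20, ∠N ≈ 0.00°
|D| = √(448² + 2036²) ≈ 2084.7, ∠D ≈ 77.59°
|T| = 20 / 2084.7 ≈ 0.0095937
Gain = 20 log₁₀(0.0095937) ≈ -40.36 dB

-40.4 dB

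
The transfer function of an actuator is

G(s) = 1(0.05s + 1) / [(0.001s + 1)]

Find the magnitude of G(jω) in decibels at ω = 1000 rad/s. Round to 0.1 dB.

At ω = 1000 rad/s:
zero (1 + j1000·0.05) = 1 + j50 → |·| ≈ 50.01, ∠ ≈ 88.85°
pole (1 + j1000·0.001) = 1 + j1 → |·| ≈ 1.4142, ∠ ≈ 45.00°
|G| = 1 · 50.01 / (1.4142) ≈ 35.363
Gain = 20 log₁₀(35.363) ≈ 30.97 dB

31.0 dB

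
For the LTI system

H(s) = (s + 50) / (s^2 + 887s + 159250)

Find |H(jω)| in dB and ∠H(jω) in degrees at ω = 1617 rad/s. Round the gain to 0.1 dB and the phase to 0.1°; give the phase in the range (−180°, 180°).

Substitute s = j1617:
Numerator: (j1617) + 50 = 50 + j1617
Denominator: (j1617)^2 + 887(j1617) + 159250 = -2455439 + j1434279
|N| = √(50² + 1617²) ≈ 1617.8, ∠N ≈ 88.23°
|D| = √(2455439² + 1434279²) ≈ 2.8436e+06, ∠D ≈ 149.71°
|H| = 1617.8 / 2.8436e+06 ≈ 0.00056893
Gain = 20 log₁₀(0.00056893) ≈ -64.90 dB
∠H = 88.23° − 149.71° = -61.48°

-64.9 dB, -61.5°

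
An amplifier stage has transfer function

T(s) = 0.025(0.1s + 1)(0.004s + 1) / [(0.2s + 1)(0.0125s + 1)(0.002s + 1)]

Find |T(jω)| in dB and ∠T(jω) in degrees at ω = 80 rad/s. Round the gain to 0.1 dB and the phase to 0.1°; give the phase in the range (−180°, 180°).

At ω = 80 rad/s:
zero (1 + j80·0.1) = 1 + j8 → |·| ≈ 8.0623, ∠ ≈ 82.87°
zero (1 + j80·0.004) = 1 + j0.32 → |·| ≈ 1.05, ∠ ≈ 17.74°
pole (1 + j80·0.2) = 1 + j16 → |·| ≈ 16.031, ∠ ≈ 86.42°
pole (1 + j80·0.0125) = 1 + j1 → |·| ≈ 1.4142, ∠ ≈ 45.00°
pole (1 + j80·0.002) = 1 + j0.16 → |·| ≈ 1.0127, ∠ ≈ 9.09°
|T| = 0.025 · 8.0623 · 1.05 / (16.031 · 1.4142 · 1.0127) ≈ 0.009218
Gain = 20 log₁₀(0.009218) ≈ -40.71 dB
∠T = (82.87° + 17.74°) − (86.42° + 45.00° + 9.09°) = -39.90°

-40.7 dB, -39.9°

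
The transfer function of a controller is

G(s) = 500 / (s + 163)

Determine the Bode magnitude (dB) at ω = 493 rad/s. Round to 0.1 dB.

-0.3 dB

Substitute s = j493:
Numerator: 500 = 500 + j0
Denominator: (j493) + 163 = 163 + j493
|N| = √(500² + 0²) ≈ 500, ∠N ≈ 0.00°
|D| = √(163² + 493²) ≈ 519.25, ∠D ≈ 71.70°
|G| = 500 / 519.25 ≈ 0.96293
Gain = 20 log₁₀(0.96293) ≈ -0.33 dB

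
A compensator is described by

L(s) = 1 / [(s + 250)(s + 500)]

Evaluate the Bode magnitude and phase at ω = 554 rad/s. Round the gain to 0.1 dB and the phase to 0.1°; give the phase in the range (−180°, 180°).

-113.1 dB, -113.6°

At s = jω = j554:
pole (s+250): 250 + j554 → |·| = √(250²+554²) = √369416 ≈ 607.8, ∠ = arctan(554/250) ≈ 65.71°
pole (s+500): 500 + j554 → |·| = √(500²+554²) = √556916 ≈ 746.27, ∠ = arctan(554/500) ≈ 47.93°
|L| = 1 / 4.5358e+05 ≈ 2.2047e-06
Gain = 20 log₁₀(2.2047e-06) ≈ -113.13 dB
∠L = 0.00° − 113.64° = -113.64°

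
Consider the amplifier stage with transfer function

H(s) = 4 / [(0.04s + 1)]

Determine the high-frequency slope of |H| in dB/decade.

-20 dB/decade

Each pole contributes −20 dB/decade at high frequency; each zero contributes +20 dB/decade.
Net: 0 zero(s) − 1 pole(s) → -20 dB/decade.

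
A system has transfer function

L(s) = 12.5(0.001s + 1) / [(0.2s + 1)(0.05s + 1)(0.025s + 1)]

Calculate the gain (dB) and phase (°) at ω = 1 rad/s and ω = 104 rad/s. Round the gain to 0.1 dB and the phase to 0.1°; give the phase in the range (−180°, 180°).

ω = 1: 21.8 dB, -15.5°; ω = 104: -27.8 dB, 130.6°

At ω = 1 rad/s:
zero (1 + j1·0.001) = 1 + j0.001 → |·| ≈ 1, ∠ ≈ 0.06°
pole (1 + j1·0.2) = 1 + j0.2 → |·| ≈ 1.0198, ∠ ≈ 11.31°
pole (1 + j1·0.05) = 1 + j0.05 → |·| ≈ 1.0012, ∠ ≈ 2.86°
pole (1 + j1·0.025) = 1 + j0.025 → |·| ≈ 1.0003, ∠ ≈ 1.43°
|L| = 12.5 · 1 / (1.0198 · 1.0012 · 1.0003) ≈ 12.239
Gain = 20 log₁₀(12.239) ≈ 21.75 dB
∠L = (0.06°) − (11.31° + 2.86° + 1.43°) = -15.54°

At ω = 104 rad/s:
zero (1 + j104·0.001) = 1 + j0.104 → |·| ≈ 1.0054, ∠ ≈ 5.94°
pole (1 + j104·0.2) = 1 + j20.8 → |·| ≈ 20.824, ∠ ≈ 87.25°
pole (1 + j104·0.05) = 1 + j5.2 → |·| ≈ 5.2953, ∠ ≈ 79.11°
pole (1 + j104·0.025) = 1 + j2.6 → |·| ≈ 2.7857, ∠ ≈ 68.96°
|L| = 12.5 · 1.0054 / (20.824 · 5.2953 · 2.7857) ≈ 0.040913
Gain = 20 log₁₀(0.040913) ≈ -27.76 dB
∠L = (5.94°) − (87.25° + 79.11° + 68.96°) = -229.38° ≡ 130.62° (principal value)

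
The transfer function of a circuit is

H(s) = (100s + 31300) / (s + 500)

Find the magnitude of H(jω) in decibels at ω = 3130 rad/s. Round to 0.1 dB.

Substitute s = j3130:
Numerator: 100(j3130) + 31300 = 31300 + j313000
Denominator: (j3130) + 500 = 500 + j3130
|N| = √(31300² + 313000²) ≈ 3.1456e+05, ∠N ≈ 84.29°
|D| = √(500² + 3130²) ≈ 3169.7, ∠D ≈ 80.92°
|H| = 3.1456e+05 / 3169.7 ≈ 99.24
Gain = 20 log₁₀(99.24) ≈ 39.93 dB

39.9 dB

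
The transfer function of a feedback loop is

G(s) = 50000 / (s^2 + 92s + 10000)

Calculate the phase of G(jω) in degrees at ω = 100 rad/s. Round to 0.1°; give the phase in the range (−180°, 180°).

-90.0°

At s = jω = j100:
quadratic: (j100)² + 92·j100 + 10000 = 0 + j9200 → |·| ≈ 9200, ∠ ≈ 90.00°
∠G = 0.00° − 90.00° = -90.00°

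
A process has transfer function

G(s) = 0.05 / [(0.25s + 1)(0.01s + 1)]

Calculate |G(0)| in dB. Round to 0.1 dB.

G(0) = 0.05 · 1 / 1 = 0.05
20 log₁₀(0.05) ≈ -26.02 dB

-26.0 dB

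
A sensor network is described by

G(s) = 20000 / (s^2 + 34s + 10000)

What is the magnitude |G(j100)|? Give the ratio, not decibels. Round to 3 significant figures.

At s = jω = j100:
quadratic: (j100)² + 34·j100 + 10000 = 0 + j3400 → |·| ≈ 3400, ∠ ≈ 90.00°
|G| = 20000 / 3400 ≈ 5.8824

5.88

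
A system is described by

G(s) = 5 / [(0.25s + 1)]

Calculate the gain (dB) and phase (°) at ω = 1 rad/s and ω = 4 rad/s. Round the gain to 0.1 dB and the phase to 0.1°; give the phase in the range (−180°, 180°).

ω = 1: 13.7 dB, -14.0°; ω = 4: 11.0 dB, -45.0°

At ω = 1 rad/s:
pole (1 + j1·0.25) = 1 + j0.25 → |·| ≈ 1.0308, ∠ ≈ 14.04°
|G| = 5 · 1 / (1.0308) ≈ 4.8506
Gain = 20 log₁₀(4.8506) ≈ 13.72 dB
∠G = (0°) − (14.04°) = -14.04°

At ω = 4 rad/s:
pole (1 + j4·0.25) = 1 + j1 → |·| ≈ 1.4142, ∠ ≈ 45.00°
|G| = 5 · 1 / (1.4142) ≈ 3.5356
Gain = 20 log₁₀(3.5356) ≈ 10.97 dB
∠G = (0°) − (45.00°) = -45.00°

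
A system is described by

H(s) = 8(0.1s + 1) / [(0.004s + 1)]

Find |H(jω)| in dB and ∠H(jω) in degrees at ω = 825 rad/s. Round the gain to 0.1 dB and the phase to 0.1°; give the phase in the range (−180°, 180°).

45.6 dB, 16.2°

At ω = 825 rad/s:
zero (1 + j825·0.1) = 1 + j82.5 → |·| ≈ 82.506, ∠ ≈ 89.31°
pole (1 + j825·0.004) = 1 + j3.3 → |·| ≈ 3.4482, ∠ ≈ 73.14°
|H| = 8 · 82.506 / (3.4482) ≈ 191.42
Gain = 20 log₁₀(191.42) ≈ 45.64 dB
∠H = (89.31°) − (73.14°) = 16.17°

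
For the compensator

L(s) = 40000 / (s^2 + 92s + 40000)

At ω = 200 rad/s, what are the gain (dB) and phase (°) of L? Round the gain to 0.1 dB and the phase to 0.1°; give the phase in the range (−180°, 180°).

6.7 dB, -90.0°

At s = jω = j200:
quadratic: (j200)² + 92·j200 + 40000 = 0 + j18400 → |·| ≈ 18400, ∠ ≈ 90.00°
|L| = 40000 / 18400 ≈ 2.1739
Gain = 20 log₁₀(2.1739) ≈ 6.74 dB
∠L = 0.00° − 90.00° = -90.00°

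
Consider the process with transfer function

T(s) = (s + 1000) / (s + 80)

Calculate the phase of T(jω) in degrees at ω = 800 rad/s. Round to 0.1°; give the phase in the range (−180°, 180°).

Substitute s = j800:
Numerator: (j800) + 1000 = 1000 + j800
Denominator: (j800) + 80 = 80 + j800
|N| = √(1000² + 800²) ≈ 1280.6, ∠N ≈ 38.66°
|D| = √(80² + 800²) ≈ 803.99, ∠D ≈ 84.29°
∠T = 38.66° − 84.29° = -45.63°

-45.6°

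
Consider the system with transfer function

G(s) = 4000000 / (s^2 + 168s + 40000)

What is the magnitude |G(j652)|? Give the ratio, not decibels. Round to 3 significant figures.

9.99

At s = jω = j652:
quadratic: (j652)² + 168·j652 + 40000 = -385104 + j109536 → |·| ≈ 4.0038e+05, ∠ ≈ 164.12°
|G| = 4000000 / 4.0038e+05 ≈ 9.9905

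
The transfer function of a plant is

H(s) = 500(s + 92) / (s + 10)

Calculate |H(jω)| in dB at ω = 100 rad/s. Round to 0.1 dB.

At s = jω = j100:
zero (s+92): 92 + j100 → |·| = √(92²+100²) = √18464 ≈ 135.88, ∠ = arctan(100/92) ≈ 47.39°
pole (s+10): 10 + j100 → |·| = √(10²+100²) = √10100 ≈ 100.5, ∠ = arctan(100/10) ≈ 84.29°
|H| = 500 · 135.88 / 100.5 ≈ 676.02
Gain = 20 log₁₀(676.02) ≈ 56.60 dB

56.6 dB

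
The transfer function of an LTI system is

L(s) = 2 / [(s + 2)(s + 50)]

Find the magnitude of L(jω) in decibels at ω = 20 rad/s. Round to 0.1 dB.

-54.7 dB

At s = jω = j20:
pole (s+2): 2 + j20 → |·| = √(2²+20²) = √404 ≈ 20.1, ∠ = arctan(20/2) ≈ 84.29°
pole (s+50): 50 + j20 → |·| = √(50²+20²) = √2900 ≈ 53.852, ∠ = arctan(20/50) ≈ 21.80°
|L| = 2 / 1082.4 ≈ 0.0018477
Gain = 20 log₁₀(0.0018477) ≈ -54.67 dB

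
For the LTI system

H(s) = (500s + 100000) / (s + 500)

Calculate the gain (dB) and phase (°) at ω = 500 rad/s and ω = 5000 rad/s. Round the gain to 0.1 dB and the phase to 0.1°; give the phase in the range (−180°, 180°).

Substitute s = j500:
Numerator: 500(j500) + 100000 = 100000 + j250000
Denominator: (j500) + 500 = 500 + j500
|N| = √(100000² + 250000²) ≈ 2.6926e+05, ∠N ≈ 68.20°
|D| = √(500² + 500²) ≈ 707.11, ∠D ≈ 45.00°
|H| = 2.6926e+05 / 707.11 ≈ 380.79
Gain = 20 log₁₀(380.79) ≈ 51.61 dB
∠H = 68.20° − 45.00° = 23.20°

Substitute s = j5000:
Numerator: 500(j5000) + 100000 = 100000 + j2500000
Denominator: (j5000) + 500 = 500 + j5000
|N| = √(100000² + 2500000²) ≈ 2.502e+06, ∠N ≈ 87.71°
|D| = √(500² + 5000²) ≈ 5024.9, ∠D ≈ 84.29°
|H| = 2.502e+06 / 5024.9 ≈ 497.92
Gain = 20 log₁₀(497.92) ≈ 53.94 dB
∠H = 87.71° − 84.29° = 3.42°

ω = 500: 51.6 dB, 23.2°; ω = 5000: 53.9 dB, 3.4°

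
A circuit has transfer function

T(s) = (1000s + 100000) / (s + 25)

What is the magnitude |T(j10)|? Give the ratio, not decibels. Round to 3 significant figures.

3.73e+03

Substitute s = j10:
Numerator: 1000(j10) + 100000 = 100000 + j10000
Denominator: (j10) + 25 = 25 + j10
|N| = √(100000² + 10000²) ≈ 1.005e+05, ∠N ≈ 5.71°
|D| = √(25² + 10²) ≈ 26.926, ∠D ≈ 21.80°
|T| = 1.005e+05 / 26.926 ≈ 3732.5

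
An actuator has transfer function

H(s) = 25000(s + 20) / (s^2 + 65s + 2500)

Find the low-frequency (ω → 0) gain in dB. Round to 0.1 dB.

H(0) = 25000·20 / 2500 = 200
20 log₁₀(200) ≈ 46.02 dB

46.0 dB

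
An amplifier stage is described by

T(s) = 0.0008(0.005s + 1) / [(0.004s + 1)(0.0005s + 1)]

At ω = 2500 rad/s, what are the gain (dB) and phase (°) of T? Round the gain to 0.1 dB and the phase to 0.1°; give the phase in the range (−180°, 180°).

At ω = 2500 rad/s:
zero (1 + j2500·0.005) = 1 + j12.5 → |·| ≈ 12.54, ∠ ≈ 85.43°
pole (1 + j2500·0.004) = 1 + j10 → |·| ≈ 10.05, ∠ ≈ 84.29°
pole (1 + j2500·0.0005) = 1 + j1.25 → |·| ≈ 1.6008, ∠ ≈ 51.34°
|T| = 0.0008 · 12.54 / (10.05 · 1.6008) ≈ 0.00062357
Gain = 20 log₁₀(0.00062357) ≈ -64.10 dB
∠T = (85.43°) − (84.29° + 51.34°) = -50.20°

-64.1 dB, -50.2°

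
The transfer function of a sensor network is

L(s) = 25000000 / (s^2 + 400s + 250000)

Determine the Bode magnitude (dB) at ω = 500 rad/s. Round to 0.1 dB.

At s = jω = j500:
quadratic: (j500)² + 400·j500 + 250000 = 0 + j200000 → |·| ≈ 2e+05, ∠ ≈ 90.00°
|L| = 25000000 / 2e+05 ≈ 125
Gain = 20 log₁₀(125) ≈ 41.94 dB

41.9 dB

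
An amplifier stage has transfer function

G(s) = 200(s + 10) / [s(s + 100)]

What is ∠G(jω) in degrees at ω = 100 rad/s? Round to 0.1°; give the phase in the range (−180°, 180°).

At s = jω = j100:
zero (s+10): 10 + j100 → |·| = √(10²+100²) = √10100 ≈ 100.5, ∠ = arctan(100/10) ≈ 84.29°
pole (s+100): 100 + j100 → |·| = √(100²+100²) = √20000 ≈ 141.42, ∠ = arctan(100/100) ≈ 45.00°
pole at origin: |s| = 100, ∠ = 90.00° (in denominator)
∠G = 84.29° − 135.00° = -50.71°

-50.7°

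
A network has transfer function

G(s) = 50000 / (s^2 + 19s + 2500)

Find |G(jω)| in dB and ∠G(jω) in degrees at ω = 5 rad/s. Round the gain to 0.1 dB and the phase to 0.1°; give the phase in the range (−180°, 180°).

26.1 dB, -2.2°

At s = jω = j5:
quadratic: (j5)² + 19·j5 + 2500 = 2475 + j95 → |·| ≈ 2476.8, ∠ ≈ 2.20°
|G| = 50000 / 2476.8 ≈ 20.187
Gain = 20 log₁₀(20.187) ≈ 26.10 dB
∠G = 0.00° − 2.20° = -2.20°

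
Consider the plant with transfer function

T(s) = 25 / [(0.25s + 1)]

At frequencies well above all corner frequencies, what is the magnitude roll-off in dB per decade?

Each pole contributes −20 dB/decade at high frequency; each zero contributes +20 dB/decade.
Net: 0 zero(s) − 1 pole(s) → -20 dB/decade.

-20 dB/decade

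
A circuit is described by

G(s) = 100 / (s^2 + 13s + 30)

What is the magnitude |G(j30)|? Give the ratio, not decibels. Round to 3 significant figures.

0.105

Substitute s = j30:
Numerator: 100 = 100 + j0
Denominator: (j30)^2 + 13(j30) + 30 = -870 + j390
|N| = √(100² + 0²) ≈ 100, ∠N ≈ 0.00°
|D| = √(870² + 390²) ≈ 953.41, ∠D ≈ 155.85°
|G| = 100 / 953.41 ≈ 0.10489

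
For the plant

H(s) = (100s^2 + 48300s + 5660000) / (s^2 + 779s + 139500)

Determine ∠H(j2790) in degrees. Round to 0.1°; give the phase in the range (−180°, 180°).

6.0°

Substitute s = j2790:
Numerator: 100(j2790)^2 + 48300(j2790) + 5660000 = -772750000 + j134757000
Denominator: (j2790)^2 + 779(j2790) + 139500 = -7644600 + j2173410
|N| = √(772750000² + 134757000²) ≈ 7.8441e+08, ∠N ≈ 170.11°
|D| = √(7644600² + 2173410²) ≈ 7.9476e+06, ∠D ≈ 164.13°
∠H = 170.11° − 164.13° = 5.98°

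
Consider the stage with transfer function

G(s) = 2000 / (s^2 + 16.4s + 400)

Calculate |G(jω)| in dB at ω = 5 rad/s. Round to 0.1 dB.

At s = jω = j5:
quadratic: (j5)² + 16.4·j5 + 400 = 375 + j82 → |·| ≈ 383.86, ∠ ≈ 12.33°
|G| = 2000 / 383.86 ≈ 5.2102
Gain = 20 log₁₀(5.2102) ≈ 14.34 dB

14.3 dB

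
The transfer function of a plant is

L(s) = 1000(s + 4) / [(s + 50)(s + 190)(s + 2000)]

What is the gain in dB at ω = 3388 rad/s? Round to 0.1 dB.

-82.5 dB

At s = jω = j3388:
zero (s+4): 4 + j3388 → |·| = √(4²+3388²) = √11478560 ≈ 3388, ∠ = arctan(3388/4) ≈ 89.93°
pole (s+50): 50 + j3388 → |·| = √(50²+3388²) = √11481044 ≈ 3388.4, ∠ = arctan(3388/50) ≈ 89.15°
pole (s+190): 190 + j3388 → |·| = √(190²+3388²) = √11514644 ≈ 3393.3, ∠ = arctan(3388/190) ≈ 86.79°
pole (s+2000): 2000 + j3388 → |·| = √(2000²+3388²) = √15478544 ≈ 3934.3, ∠ = arctan(3388/2000) ≈ 59.45°
|L| = 1000 · 3388 / 4.5236e+10 ≈ 7.4896e-05
Gain = 20 log₁₀(7.4896e-05) ≈ -82.51 dB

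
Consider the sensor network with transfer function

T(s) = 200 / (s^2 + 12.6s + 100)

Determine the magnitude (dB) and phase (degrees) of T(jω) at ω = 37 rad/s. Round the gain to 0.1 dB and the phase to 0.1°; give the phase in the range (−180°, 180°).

-16.6 dB, -159.8°

At s = jω = j37:
quadratic: (j37)² + 12.6·j37 + 100 = -1269 + j466.2 → |·| ≈ 1351.9, ∠ ≈ 159.83°
|T| = 200 / 1351.9 ≈ 0.14794
Gain = 20 log₁₀(0.14794) ≈ -16.60 dB
∠T = 0.00° − 159.83° = -159.83°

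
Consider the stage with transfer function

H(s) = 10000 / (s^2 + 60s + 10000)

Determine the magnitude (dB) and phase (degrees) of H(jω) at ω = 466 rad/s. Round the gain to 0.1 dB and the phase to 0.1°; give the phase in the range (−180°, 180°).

At s = jω = j466:
quadratic: (j466)² + 60·j466 + 10000 = -207156 + j27960 → |·| ≈ 2.0903e+05, ∠ ≈ 172.31°
|H| = 10000 / 2.0903e+05 ≈ 0.04784
Gain = 20 log₁₀(0.04784) ≈ -26.40 dB
∠H = 0.00° − 172.31° = -172.31°

-26.4 dB, -172.3°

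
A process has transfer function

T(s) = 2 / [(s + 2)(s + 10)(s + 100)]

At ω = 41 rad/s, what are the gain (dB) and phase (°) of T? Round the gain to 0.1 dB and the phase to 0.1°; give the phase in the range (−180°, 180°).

At s = jω = j41:
pole (s+2): 2 + j41 → |·| = √(2²+41²) = √1685 ≈ 41.049, ∠ = arctan(41/2) ≈ 87.21°
pole (s+10): 10 + j41 → |·| = √(10²+41²) = √1781 ≈ 42.202, ∠ = arctan(41/10) ≈ 76.29°
pole (s+100): 100 + j41 → |·| = √(100²+41²) = √11681 ≈ 108.08, ∠ = arctan(41/100) ≈ 22.29°
|T| = 2 / 1.8723e+05 ≈ 1.0682e-05
Gain = 20 log₁₀(1.0682e-05) ≈ -99.43 dB
∠T = 0.00° − 185.79° = -185.79° ≡ 174.21° (principal value)

-99.4 dB, 174.2°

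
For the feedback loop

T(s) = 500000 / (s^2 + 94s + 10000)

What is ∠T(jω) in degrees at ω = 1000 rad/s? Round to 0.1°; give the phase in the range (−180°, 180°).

At s = jω = j1000:
quadratic: (j1000)² + 94·j1000 + 10000 = -990000 + j94000 → |·| ≈ 9.9445e+05, ∠ ≈ 174.58°
∠T = 0.00° − 174.58° = -174.58°

-174.6°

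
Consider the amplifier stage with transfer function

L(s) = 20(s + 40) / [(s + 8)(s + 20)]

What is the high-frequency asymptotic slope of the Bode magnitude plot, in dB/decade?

Each pole contributes −20 dB/decade at high frequency; each zero contributes +20 dB/decade.
Net: 1 zero(s) − 2 pole(s) → -20 dB/decade.

-20 dB/decade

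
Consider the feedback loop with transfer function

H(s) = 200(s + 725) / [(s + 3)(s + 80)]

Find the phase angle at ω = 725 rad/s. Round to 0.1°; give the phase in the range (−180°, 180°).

At s = jω = j725:
zero (s+725): 725 + j725 → |·| = √(725²+725²) = √1051250 ≈ 1025.3, ∠ = arctan(725/725) ≈ 45.00°
pole (s+3): 3 + j725 → |·| = √(3²+725²) = √525634 ≈ 725.01, ∠ = arctan(725/3) ≈ 89.76°
pole (s+80): 80 + j725 → |·| = √(80²+725²) = √532025 ≈ 729.4, ∠ = arctan(725/80) ≈ 83.70°
∠H = 45.00° − 173.46° = -128.46°

-128.5°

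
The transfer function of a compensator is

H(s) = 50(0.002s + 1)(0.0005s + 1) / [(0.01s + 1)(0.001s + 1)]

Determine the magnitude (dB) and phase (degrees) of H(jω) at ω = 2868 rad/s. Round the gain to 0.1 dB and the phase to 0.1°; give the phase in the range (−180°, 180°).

At ω = 2868 rad/s:
zero (1 + j2868·0.002) = 1 + j5.736 → |·| ≈ 5.8225, ∠ ≈ 80.11°
zero (1 + j2868·0.0005) = 1 + j1.434 → |·| ≈ 1.7482, ∠ ≈ 55.11°
pole (1 + j2868·0.01) = 1 + j28.68 → |·| ≈ 28.697, ∠ ≈ 88.00°
pole (1 + j2868·0.001) = 1 + j2.868 → |·| ≈ 3.0373, ∠ ≈ 70.78°
|H| = 50 · 5.8225 · 1.7482 / (28.697 · 3.0373) ≈ 5.8391
Gain = 20 log₁₀(5.8391) ≈ 15.33 dB
∠H = (80.11° + 55.11°) − (88.00° + 70.78°) = -23.56°

15.3 dB, -23.6°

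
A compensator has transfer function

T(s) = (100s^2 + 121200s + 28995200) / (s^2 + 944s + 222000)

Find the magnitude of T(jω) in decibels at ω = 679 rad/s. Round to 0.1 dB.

Substitute s = j679:
Numerator: 100(j679)^2 + 121200(j679) + 28995200 = -17108900 + j82294800
Denominator: (j679)^2 + 944(j679) + 222000 = -239041 + j640976
|N| = √(17108900² + 82294800²) ≈ 8.4054e+07, ∠N ≈ 101.74°
|D| = √(239041² + 640976²) ≈ 6.841e+05, ∠D ≈ 110.45°
|T| = 8.4054e+07 / 6.841e+05 ≈ 122.87
Gain = 20 log₁₀(122.87) ≈ 41.79 dB

41.8 dB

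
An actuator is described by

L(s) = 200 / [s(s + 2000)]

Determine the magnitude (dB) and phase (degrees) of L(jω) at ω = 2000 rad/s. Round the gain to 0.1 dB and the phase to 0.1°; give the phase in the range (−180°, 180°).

At s = jω = j2000:
pole (s+2000): 2000 + j2000 → |·| = √(2000²+2000²) = √8000000 ≈ 2828.4, ∠ = arctan(2000/2000) ≈ 45.00°
pole at origin: |s| = 2000, ∠ = 90.00° (in denominator)
|L| = 200 / 5.6568e+06 ≈ 3.5356e-05
Gain = 20 log₁₀(3.5356e-05) ≈ -89.03 dB
∠L = 0.00° − 135.00° = -135.00°

-89.0 dB, -135.0°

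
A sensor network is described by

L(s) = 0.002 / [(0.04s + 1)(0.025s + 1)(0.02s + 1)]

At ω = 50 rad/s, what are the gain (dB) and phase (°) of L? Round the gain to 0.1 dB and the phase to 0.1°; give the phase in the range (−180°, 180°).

At ω = 50 rad/s:
pole (1 + j50·0.04) = 1 + j2 → |·| ≈ 2.2361, ∠ ≈ 63.43°
pole (1 + j50·0.025) = 1 + j1.25 → |·| ≈ 1.6008, ∠ ≈ 51.34°
pole (1 + j50·0.02) = 1 + j1 → |·| ≈ 1.4142, ∠ ≈ 45.00°
|L| = 0.002 · 1 / (2.2361 · 1.6008 · 1.4142) ≈ 0.00039509
Gain = 20 log₁₀(0.00039509) ≈ -68.07 dB
∠L = (0°) − (63.43° + 51.34° + 45.00°) = -159.77°

-68.1 dB, -159.8°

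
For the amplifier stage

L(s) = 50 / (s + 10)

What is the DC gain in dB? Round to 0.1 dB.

14.0 dB

L(0) = 50 / (10) = 5
20 log₁₀(5) ≈ 13.98 dB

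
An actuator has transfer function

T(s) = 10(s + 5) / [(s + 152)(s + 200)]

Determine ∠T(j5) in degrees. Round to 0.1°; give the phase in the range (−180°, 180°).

41.7°

At s = jω = j5:
zero (s+5): 5 + j5 → |·| = √(5²+5²) = √50 ≈ 7.0711, ∠ = arctan(5/5) ≈ 45.00°
pole (s+152): 152 + j5 → |·| = √(152²+5²) = √23129 ≈ 152.08, ∠ = arctan(5/152) ≈ 1.88°
pole (s+200): 200 + j5 → |·| = √(200²+5²) = √40025 ≈ 200.06, ∠ = arctan(5/200) ≈ 1.43°
∠T = 45.00° − 3.31° = 41.69°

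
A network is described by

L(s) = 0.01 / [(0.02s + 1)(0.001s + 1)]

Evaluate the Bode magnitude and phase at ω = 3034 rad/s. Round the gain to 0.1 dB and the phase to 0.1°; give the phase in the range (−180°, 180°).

-85.8 dB, -160.8°

At ω = 3034 rad/s:
pole (1 + j3034·0.02) = 1 + j60.68 → |·| ≈ 60.688, ∠ ≈ 89.06°
pole (1 + j3034·0.001) = 1 + j3.034 → |·| ≈ 3.1946, ∠ ≈ 71.76°
|L| = 0.01 · 1 / (60.688 · 3.1946) ≈ 5.158e-05
Gain = 20 log₁₀(5.158e-05) ≈ -85.75 dB
∠L = (0°) − (89.06° + 71.76°) = -160.82°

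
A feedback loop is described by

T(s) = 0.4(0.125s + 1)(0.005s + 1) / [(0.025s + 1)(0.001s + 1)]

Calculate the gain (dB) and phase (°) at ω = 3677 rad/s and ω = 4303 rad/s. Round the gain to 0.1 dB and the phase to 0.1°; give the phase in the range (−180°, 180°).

ω = 3677: 19.7 dB, 12.6°; ω = 4303: 19.8 dB, 10.8°

At ω = 3677 rad/s:
zero (1 + j3677·0.125) = 1 + j459.625 → |·| ≈ 459.63, ∠ ≈ 89.88°
zero (1 + j3677·0.005) = 1 + j18.385 → |·| ≈ 18.412, ∠ ≈ 86.89°
pole (1 + j3677·0.025) = 1 + j91.925 → |·| ≈ 91.93, ∠ ≈ 89.38°
pole (1 + j3677·0.001) = 1 + j3.677 → |·| ≈ 3.8106, ∠ ≈ 74.79°
|T| = 0.4 · 459.63 · 18.412 / (91.93 · 3.8106) ≈ 9.6631
Gain = 20 log₁₀(9.6631) ≈ 19.70 dB
∠T = (89.88° + 86.89°) − (89.38° + 74.79°) = 12.60°

At ω = 4303 rad/s:
zero (1 + j4303·0.125) = 1 + j537.875 → |·| ≈ 537.88, ∠ ≈ 89.89°
zero (1 + j4303·0.005) = 1 + j21.515 → |·| ≈ 21.538, ∠ ≈ 87.34°
pole (1 + j4303·0.025) = 1 + j107.575 → |·| ≈ 107.58, ∠ ≈ 89.47°
pole (1 + j4303·0.001) = 1 + j4.303 → |·| ≈ 4.4177, ∠ ≈ 76.92°
|T| = 0.4 · 537.88 · 21.538 / (107.58 · 4.4177) ≈ 9.7504
Gain = 20 log₁₀(9.7504) ≈ 19.78 dB
∠T = (89.89° + 87.34°) − (89.47° + 76.92°) = 10.84°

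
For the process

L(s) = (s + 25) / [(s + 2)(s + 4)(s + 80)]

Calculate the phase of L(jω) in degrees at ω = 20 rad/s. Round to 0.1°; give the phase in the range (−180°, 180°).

-138.4°

At s = jω = j20:
zero (s+25): 25 + j20 → |·| = √(25²+20²) = √1025 ≈ 32.016, ∠ = arctan(20/25) ≈ 38.66°
pole (s+2): 2 + j20 → |·| = √(2²+20²) = √404 ≈ 20.1, ∠ = arctan(20/2) ≈ 84.29°
pole (s+4): 4 + j20 → |·| = √(4²+20²) = √416 ≈ 20.396, ∠ = arctan(20/4) ≈ 78.69°
pole (s+80): 80 + j20 → |·| = √(80²+20²) = √6800 ≈ 82.462, ∠ = arctan(20/80) ≈ 14.04°
∠L = 38.66° − 177.02° = -138.36°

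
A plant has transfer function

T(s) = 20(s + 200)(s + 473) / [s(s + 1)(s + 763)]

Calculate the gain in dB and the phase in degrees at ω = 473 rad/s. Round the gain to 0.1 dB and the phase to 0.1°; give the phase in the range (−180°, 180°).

-29.3 dB, -99.6°

At s = jω = j473:
zero (s+200): 200 + j473 → |·| = √(200²+473²) = √263729 ≈ 513.55, ∠ = arctan(473/200) ≈ 67.08°
zero (s+473): 473 + j473 → |·| = √(473²+473²) = √447458 ≈ 668.92, ∠ = arctan(473/473) ≈ 45.00°
pole (s+1): 1 + j473 → |·| = √(1²+473²) = √223730 ≈ 473, ∠ = arctan(473/1) ≈ 89.88°
pole (s+763): 763 + j473 → |·| = √(763²+473²) = √805898 ≈ 897.72, ∠ = arctan(473/763) ≈ 31.80°
pole at origin: |s| = 473, ∠ = 90.00° (in denominator)
|T| = 20 · 3.4352e+05 / 2.0085e+08 ≈ 0.034207
Gain = 20 log₁₀(0.034207) ≈ -29.32 dB
∠T = 112.08° − 211.68° = -99.60°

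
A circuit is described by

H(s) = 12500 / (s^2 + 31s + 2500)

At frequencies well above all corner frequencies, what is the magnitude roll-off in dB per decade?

Each pole contributes −20 dB/decade at high frequency; each zero contributes +20 dB/decade.
Net: 0 zero(s) − 2 pole(s) → -40 dB/decade.

-40 dB/decade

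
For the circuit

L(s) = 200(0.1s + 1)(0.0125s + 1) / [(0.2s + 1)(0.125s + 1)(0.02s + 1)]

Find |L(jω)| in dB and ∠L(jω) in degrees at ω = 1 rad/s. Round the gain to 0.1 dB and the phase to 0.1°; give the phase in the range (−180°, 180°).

45.8 dB, -13.2°

At ω = 1 rad/s:
zero (1 + j1·0.1) = 1 + j0.1 → |·| ≈ 1.005, ∠ ≈ 5.71°
zero (1 + j1·0.0125) = 1 + j0.0125 → |·| ≈ 1.0001, ∠ ≈ 0.72°
pole (1 + j1·0.2) = 1 + j0.2 → |·| ≈ 1.0198, ∠ ≈ 11.31°
pole (1 + j1·0.125) = 1 + j0.125 → |·| ≈ 1.0078, ∠ ≈ 7.13°
pole (1 + j1·0.02) = 1 + j0.02 → |·| ≈ 1.0002, ∠ ≈ 1.15°
|L| = 200 · 1.005 · 1.0001 / (1.0198 · 1.0078 · 1.0002) ≈ 195.55
Gain = 20 log₁₀(195.55) ≈ 45.83 dB
∠L = (5.71° + 0.72°) − (11.31° + 7.13° + 1.15°) = -13.16°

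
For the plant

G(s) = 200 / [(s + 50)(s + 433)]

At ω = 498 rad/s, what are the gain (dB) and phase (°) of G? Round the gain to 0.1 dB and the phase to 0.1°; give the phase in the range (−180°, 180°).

-64.4 dB, -133.3°

At s = jω = j498:
pole (s+50): 50 + j498 → |·| = √(50²+498²) = √250504 ≈ 500.5, ∠ = arctan(498/50) ≈ 84.27°
pole (s+433): 433 + j498 → |·| = √(433²+498²) = √435493 ≈ 659.92, ∠ = arctan(498/433) ≈ 48.99°
|G| = 200 / 3.3029e+05 ≈ 0.00060553
Gain = 20 log₁₀(0.00060553) ≈ -64.36 dB
∠G = 0.00° − 133.26° = -133.26°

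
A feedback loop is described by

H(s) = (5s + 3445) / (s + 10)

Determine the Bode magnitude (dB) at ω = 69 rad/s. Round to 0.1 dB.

33.9 dB

Substitute s = j69:
Numerator: 5(j69) + 3445 = 3445 + j345
Denominator: (j69) + 10 = 10 + j69
|N| = √(3445² + 345²) ≈ 3462.2, ∠N ≈ 5.72°
|D| = √(10² + 69²) ≈ 69.721, ∠D ≈ 81.75°
|H| = 3462.2 / 69.721 ≈ 49.658
Gain = 20 log₁₀(49.658) ≈ 33.92 dB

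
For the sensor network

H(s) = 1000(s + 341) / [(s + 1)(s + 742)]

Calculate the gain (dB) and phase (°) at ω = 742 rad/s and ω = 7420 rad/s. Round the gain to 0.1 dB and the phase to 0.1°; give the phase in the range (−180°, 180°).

At s = jω = j742:
zero (s+341): 341 + j742 → |·| = √(341²+742²) = √666845 ≈ 816.61, ∠ = arctan(742/341) ≈ 65.32°
pole (s+1): 1 + j742 → |·| = √(1²+742²) = √550565 ≈ 742, ∠ = arctan(742/1) ≈ 89.92°
pole (s+742): 742 + j742 → |·| = √(742²+742²) = √1101128 ≈ 1049.3, ∠ = arctan(742/742) ≈ 45.00°
|H| = 1000 · 816.61 / 7.7858e+05 ≈ 1.0488
Gain = 20 log₁₀(1.0488) ≈ 0.41 dB
∠H = 65.32° − 134.92° = -69.60°

At s = jω = j7420:
zero (s+341): 341 + j7420 → |·| = √(341²+7420²) = √55172681 ≈ 7427.8, ∠ = arctan(7420/341) ≈ 87.37°
pole (s+1): 1 + j7420 → |·| = √(1²+7420²) = √55056401 ≈ 7420, ∠ = arctan(7420/1) ≈ 89.99°
pole (s+742): 742 + j7420 → |·| = √(742²+7420²) = √55606964 ≈ 7457, ∠ = arctan(7420/742) ≈ 84.29°
|H| = 1000 · 7427.8 / 5.5331e+07 ≈ 0.13424
Gain = 20 log₁₀(0.13424) ≈ -17.44 dB
∠H = 87.37° − 174.28° = -86.91°

ω = 742: 0.4 dB, -69.6°; ω = 7420: -17.4 dB, -86.9°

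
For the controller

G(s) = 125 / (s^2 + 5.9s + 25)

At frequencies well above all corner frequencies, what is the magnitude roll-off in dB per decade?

-40 dB/decade

Each pole contributes −20 dB/decade at high frequency; each zero contributes +20 dB/decade.
Net: 0 zero(s) − 2 pole(s) → -40 dB/decade.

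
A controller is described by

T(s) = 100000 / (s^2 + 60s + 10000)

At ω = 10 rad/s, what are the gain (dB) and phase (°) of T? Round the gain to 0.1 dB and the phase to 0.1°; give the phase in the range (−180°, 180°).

At s = jω = j10:
quadratic: (j10)² + 60·j10 + 10000 = 9900 + j600 → |·| ≈ 9918.2, ∠ ≈ 3.47°
|T| = 100000 / 9918.2 ≈ 10.082
Gain = 20 log₁₀(10.082) ≈ 20.07 dB
∠T = 0.00° − 3.47° = -3.47°

20.1 dB, -3.5°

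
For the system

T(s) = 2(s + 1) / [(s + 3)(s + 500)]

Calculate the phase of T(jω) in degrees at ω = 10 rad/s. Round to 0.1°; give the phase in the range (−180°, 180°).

At s = jω = j10:
zero (s+1): 1 + j10 → |·| = √(1²+10²) = √101 ≈ 10.05, ∠ = arctan(10/1) ≈ 84.29°
pole (s+3): 3 + j10 → |·| = √(3²+10²) = √109 ≈ 10.44, ∠ = arctan(10/3) ≈ 73.30°
pole (s+500): 500 + j10 → |·| = √(500²+10²) = √250100 ≈ 500.1, ∠ = arctan(10/500) ≈ 1.15°
∠T = 84.29° − 74.45° = 9.84°

9.8°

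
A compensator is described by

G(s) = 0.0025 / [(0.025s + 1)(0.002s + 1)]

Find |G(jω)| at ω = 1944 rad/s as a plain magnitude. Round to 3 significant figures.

1.28e-05

At ω = 1944 rad/s:
pole (1 + j1944·0.025) = 1 + j48.6 → |·| ≈ 48.61, ∠ ≈ 88.82°
pole (1 + j1944·0.002) = 1 + j3.888 → |·| ≈ 4.0145, ∠ ≈ 75.58°
|G| = 0.0025 · 1 / (48.61 · 4.0145) ≈ 1.2811e-05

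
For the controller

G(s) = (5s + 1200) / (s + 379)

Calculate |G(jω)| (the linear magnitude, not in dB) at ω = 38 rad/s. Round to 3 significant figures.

Substitute s = j38:
Numerator: 5(j38) + 1200 = 1200 + j190
Denominator: (j38) + 379 = 379 + j38
|N| = √(1200² + 190²) ≈ 1214.9, ∠N ≈ 9.00°
|D| = √(379² + 38²) ≈ 380.9, ∠D ≈ 5.73°
|G| = 1214.9 / 380.9 ≈ 3.1896

3.19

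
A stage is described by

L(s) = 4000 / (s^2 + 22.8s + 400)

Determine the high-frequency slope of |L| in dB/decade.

-40 dB/decade

Each pole contributes −20 dB/decade at high frequency; each zero contributes +20 dB/decade.
Net: 0 zero(s) − 2 pole(s) → -40 dB/decade.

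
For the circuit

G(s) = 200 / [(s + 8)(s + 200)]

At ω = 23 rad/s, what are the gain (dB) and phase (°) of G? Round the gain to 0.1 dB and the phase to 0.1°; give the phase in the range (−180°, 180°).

At s = jω = j23:
pole (s+8): 8 + j23 → |·| = √(8²+23²) = √593 ≈ 24.352, ∠ = arctan(23/8) ≈ 70.82°
pole (s+200): 200 + j23 → |·| = √(200²+23²) = √40529 ≈ 201.32, ∠ = arctan(23/200) ≈ 6.56°
|G| = 200 / 4902.5 ≈ 0.040796
Gain = 20 log₁₀(0.040796) ≈ -27.79 dB
∠G = 0.00° − 77.38° = -77.38°

-27.8 dB, -77.4°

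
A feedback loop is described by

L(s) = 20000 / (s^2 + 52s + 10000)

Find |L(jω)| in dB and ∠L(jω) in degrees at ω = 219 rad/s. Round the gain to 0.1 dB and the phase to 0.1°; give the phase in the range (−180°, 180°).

-5.9 dB, -163.3°

At s = jω = j219:
quadratic: (j219)² + 52·j219 + 10000 = -37961 + j11388 → |·| ≈ 39632, ∠ ≈ 163.30°
|L| = 20000 / 39632 ≈ 0.50464
Gain = 20 log₁₀(0.50464) ≈ -5.94 dB
∠L = 0.00° − 163.30° = -163.30°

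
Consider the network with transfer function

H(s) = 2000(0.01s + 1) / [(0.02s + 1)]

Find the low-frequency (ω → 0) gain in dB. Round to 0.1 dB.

66.0 dB

H(0) = 2000 · 1 / 1 = 2000
20 log₁₀(2000) ≈ 66.02 dB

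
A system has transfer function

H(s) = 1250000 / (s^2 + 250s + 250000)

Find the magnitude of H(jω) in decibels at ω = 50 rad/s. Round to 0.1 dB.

At s = jω = j50:
quadratic: (j50)² + 250·j50 + 250000 = 247500 + j12500 → |·| ≈ 2.4782e+05, ∠ ≈ 2.89°
|H| = 1250000 / 2.4782e+05 ≈ 5.044
Gain = 20 log₁₀(5.044) ≈ 14.06 dB

14.1 dB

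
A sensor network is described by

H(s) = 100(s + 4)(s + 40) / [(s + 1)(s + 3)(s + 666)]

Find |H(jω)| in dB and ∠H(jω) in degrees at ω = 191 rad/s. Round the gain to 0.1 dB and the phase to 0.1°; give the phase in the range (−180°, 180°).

-16.6 dB, -27.8°

At s = jω = j191:
zero (s+4): 4 + j191 → |·| = √(4²+191²) = √36497 ≈ 191.04, ∠ = arctan(191/4) ≈ 88.80°
zero (s+40): 40 + j191 → |·| = √(40²+191²) = √38081 ≈ 195.14, ∠ = arctan(191/40) ≈ 78.17°
pole (s+1): 1 + j191 → |·| = √(1²+191²) = √36482 ≈ 191, ∠ = arctan(191/1) ≈ 89.70°
pole (s+3): 3 + j191 → |·| = √(3²+191²) = √36490 ≈ 191.02, ∠ = arctan(191/3) ≈ 89.10°
pole (s+666): 666 + j191 → |·| = √(666²+191²) = √480037 ≈ 692.85, ∠ = arctan(191/666) ≈ 16.00°
|H| = 100 · 37280 / 2.5279e+07 ≈ 0.14747
Gain = 20 log₁₀(0.14747) ≈ -16.63 dB
∠H = 166.97° − 194.80° = -27.83°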